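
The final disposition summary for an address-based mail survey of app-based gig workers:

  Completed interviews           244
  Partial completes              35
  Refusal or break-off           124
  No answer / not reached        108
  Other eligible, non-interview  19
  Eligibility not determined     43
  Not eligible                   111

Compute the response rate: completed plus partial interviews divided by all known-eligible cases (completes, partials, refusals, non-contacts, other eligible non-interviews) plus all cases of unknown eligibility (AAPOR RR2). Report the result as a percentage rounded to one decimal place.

Top → 244 + 35 = 279
Denom → 244 + 35 + 124 + 108 + 19 + 43 = 573
RR2 = 279 / 573 = 0.4869

48.7%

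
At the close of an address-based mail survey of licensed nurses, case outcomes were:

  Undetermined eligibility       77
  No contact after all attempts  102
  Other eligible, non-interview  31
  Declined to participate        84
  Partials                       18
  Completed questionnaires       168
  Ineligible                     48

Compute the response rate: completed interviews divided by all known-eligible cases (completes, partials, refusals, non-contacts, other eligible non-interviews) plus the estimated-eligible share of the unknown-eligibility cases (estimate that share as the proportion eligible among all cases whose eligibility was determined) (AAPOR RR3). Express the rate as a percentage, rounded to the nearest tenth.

Numerator: 168
Eligible (known): 168 + 18 + 84 + 102 + 31 = 403
e = 403 / (403 + 48) = 403 / 451 = 0.8936
e × U: 0.8936 × 77 = 68.81
Denom: 403 + 68.81 = 471.81
RR3 = 168 / 471.81 = 0.3561

35.6%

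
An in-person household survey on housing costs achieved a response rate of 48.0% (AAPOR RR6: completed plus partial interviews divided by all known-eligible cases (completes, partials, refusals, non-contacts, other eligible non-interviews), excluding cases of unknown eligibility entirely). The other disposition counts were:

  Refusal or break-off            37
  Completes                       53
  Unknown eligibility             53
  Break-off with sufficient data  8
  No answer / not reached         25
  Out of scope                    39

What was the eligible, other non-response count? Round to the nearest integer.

4

Top = 53 + 8 = 61
RR6 = 61 / D = 0.480
D = 61 / 0.480 = 127.1
Rest of base = 123
eligible, other non-response = 127.1 − 123 ≈ 4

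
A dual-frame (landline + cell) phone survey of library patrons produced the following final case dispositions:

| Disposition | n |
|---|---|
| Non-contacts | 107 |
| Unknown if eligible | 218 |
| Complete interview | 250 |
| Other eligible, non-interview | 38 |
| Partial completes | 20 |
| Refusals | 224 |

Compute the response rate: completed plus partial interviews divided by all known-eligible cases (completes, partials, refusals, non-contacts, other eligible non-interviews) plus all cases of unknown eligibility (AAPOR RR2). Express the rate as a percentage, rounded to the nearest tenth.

Num → 250 + 20 = 270
Base → 250 + 20 + 224 + 107 + 38 + 218 = 857
RR2 = 270 / 857 = 0.3151

31.5%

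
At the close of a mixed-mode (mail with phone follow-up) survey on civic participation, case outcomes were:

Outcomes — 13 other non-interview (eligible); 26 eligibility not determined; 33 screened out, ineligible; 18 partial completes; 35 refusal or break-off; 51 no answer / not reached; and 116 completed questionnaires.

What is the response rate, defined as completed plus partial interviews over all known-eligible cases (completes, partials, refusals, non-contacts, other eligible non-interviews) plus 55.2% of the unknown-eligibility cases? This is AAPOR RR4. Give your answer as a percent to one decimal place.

Numerator = 116 + 18 = 134
Known eligible = 116 + 18 + 35 + 51 + 13 = 233
Eligible share of unknowns = 0.5520 × 26 = 14.35
Denom = 233 + 14.35 = 247.35
RR4 = 134 / 247.35 = 0.5417

54.2%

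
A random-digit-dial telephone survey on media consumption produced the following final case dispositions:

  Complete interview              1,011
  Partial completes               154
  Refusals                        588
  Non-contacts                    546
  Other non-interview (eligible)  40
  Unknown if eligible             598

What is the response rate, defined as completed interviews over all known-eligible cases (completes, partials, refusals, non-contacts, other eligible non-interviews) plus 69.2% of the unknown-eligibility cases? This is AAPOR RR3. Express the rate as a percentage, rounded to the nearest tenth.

Top → 1011
Determined eligible → 1011 + 154 + 588 + 546 + 40 = 2339
Eligible share of unknowns → 0.6920 × 598 = 413.82
Base → 2339 + 413.82 = 2752.82
RR3 = 1011 / 2752.82 = 0.3673

36.7%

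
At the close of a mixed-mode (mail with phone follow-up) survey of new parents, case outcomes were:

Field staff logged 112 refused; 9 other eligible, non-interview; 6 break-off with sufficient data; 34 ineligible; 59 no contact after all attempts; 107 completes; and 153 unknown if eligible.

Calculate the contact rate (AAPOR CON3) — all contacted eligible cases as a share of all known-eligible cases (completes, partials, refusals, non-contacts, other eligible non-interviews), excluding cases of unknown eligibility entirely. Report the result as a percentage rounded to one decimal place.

79.9%

Num: 107 + 6 + 112 + 9 = 234
Denominator: 107 + 6 + 112 + 59 + 9 = 293
CON3 = 234 / 293 = 0.7986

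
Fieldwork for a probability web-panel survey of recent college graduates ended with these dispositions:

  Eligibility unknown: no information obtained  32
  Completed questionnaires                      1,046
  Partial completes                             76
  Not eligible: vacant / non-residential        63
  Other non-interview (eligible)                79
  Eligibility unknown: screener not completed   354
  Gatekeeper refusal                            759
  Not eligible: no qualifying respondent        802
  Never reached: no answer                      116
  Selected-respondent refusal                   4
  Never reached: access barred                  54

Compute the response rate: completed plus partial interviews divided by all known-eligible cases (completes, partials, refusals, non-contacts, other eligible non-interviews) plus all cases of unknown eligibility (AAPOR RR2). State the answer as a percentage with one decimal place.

44.5%

Refusal or break-off = 759 + 4 = 763
Never reached = 116 + 54 = 170
Eligibility not determined = 354 + 32 = 386
Screened out, ineligible = 802 + 63 = 865
Top → 1046 + 76 = 1122
Denom → 1046 + 76 + 763 + 170 + 79 + 386 = 2520
RR2 = 1122 / 2520 = 0.4452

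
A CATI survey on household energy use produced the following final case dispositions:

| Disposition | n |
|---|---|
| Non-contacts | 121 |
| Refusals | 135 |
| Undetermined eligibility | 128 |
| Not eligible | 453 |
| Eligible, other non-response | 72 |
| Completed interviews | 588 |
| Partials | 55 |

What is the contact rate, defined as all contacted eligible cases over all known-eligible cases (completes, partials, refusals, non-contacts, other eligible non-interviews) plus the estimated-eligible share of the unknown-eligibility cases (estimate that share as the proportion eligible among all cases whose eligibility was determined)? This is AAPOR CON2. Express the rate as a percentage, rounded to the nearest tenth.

Num = 588 + 55 + 135 + 72 = 850
Determined eligible = 588 + 55 + 135 + 121 + 72 = 971
e = 971 / (971 + 453) = 971 / 1424 = 0.6819
Estimated eligible among unknowns = 0.6819 × 128 = 87.28
Base = 971 + 87.28 = 1058.28
CON2 = 850 / 1058.28 = 0.8032

80.3%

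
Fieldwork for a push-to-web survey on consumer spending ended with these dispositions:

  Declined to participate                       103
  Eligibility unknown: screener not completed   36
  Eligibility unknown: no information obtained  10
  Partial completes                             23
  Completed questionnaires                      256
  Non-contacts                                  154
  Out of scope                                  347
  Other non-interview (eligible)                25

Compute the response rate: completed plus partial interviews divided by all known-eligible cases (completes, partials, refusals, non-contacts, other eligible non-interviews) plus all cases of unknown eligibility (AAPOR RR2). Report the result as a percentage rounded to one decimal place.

Undetermined eligibility = 36 + 10 = 46
Num = 256 + 23 = 279
Base = 256 + 23 + 103 + 154 + 25 + 46 = 607
RR2 = 279 / 607 = 0.4596

46.0%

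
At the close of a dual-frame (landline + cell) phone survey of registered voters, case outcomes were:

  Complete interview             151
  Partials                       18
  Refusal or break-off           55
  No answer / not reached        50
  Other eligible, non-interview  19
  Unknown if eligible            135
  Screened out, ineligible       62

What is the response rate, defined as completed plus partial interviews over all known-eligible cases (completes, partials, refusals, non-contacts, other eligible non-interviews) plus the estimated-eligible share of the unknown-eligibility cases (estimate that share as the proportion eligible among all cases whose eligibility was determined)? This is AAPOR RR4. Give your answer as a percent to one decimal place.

Num: 151 + 18 = 169
Known eligible: 151 + 18 + 55 + 50 + 19 = 293
e = 293 / (293 + 62) = 293 / 355 = 0.8254
Estimated eligible among unknowns: 0.8254 × 135 = 111.43
Denom: 293 + 111.43 = 404.43
RR4 = 169 / 404.43 = 0.4179

41.8%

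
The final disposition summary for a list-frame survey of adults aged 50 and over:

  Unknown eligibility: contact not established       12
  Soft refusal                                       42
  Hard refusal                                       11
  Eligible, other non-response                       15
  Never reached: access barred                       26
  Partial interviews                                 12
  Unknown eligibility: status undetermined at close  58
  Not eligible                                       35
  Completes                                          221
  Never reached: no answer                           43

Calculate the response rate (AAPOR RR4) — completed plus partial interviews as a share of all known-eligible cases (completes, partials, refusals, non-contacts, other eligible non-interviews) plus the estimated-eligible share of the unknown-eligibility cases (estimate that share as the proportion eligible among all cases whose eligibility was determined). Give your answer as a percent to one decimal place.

Refusals = 11 + 42 = 53
Non-contacts = 43 + 26 = 69
Eligibility not determined = 12 + 58 = 70
Numerator: 221 + 12 = 233
Known eligible: 221 + 12 + 53 + 69 + 15 = 370
e = 370 / (370 + 35) = 370 / 405 = 0.9136
Eligible share of unknowns: 0.9136 × 70 = 63.95
Base: 370 + 63.95 = 433.95
RR4 = 233 / 433.95 = 0.5369

53.7%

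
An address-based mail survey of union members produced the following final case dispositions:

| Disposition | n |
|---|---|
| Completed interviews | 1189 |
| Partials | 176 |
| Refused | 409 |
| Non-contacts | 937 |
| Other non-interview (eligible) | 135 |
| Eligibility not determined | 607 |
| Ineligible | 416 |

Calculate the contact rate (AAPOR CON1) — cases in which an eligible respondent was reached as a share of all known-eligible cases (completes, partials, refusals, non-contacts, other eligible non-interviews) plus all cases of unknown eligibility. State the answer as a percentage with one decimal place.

55.3%

Num → 1189 + 176 + 409 + 135 = 1909
Base → 1189 + 176 + 409 + 937 + 135 + 607 = 3453
CON1 = 1909 / 3453 = 0.5529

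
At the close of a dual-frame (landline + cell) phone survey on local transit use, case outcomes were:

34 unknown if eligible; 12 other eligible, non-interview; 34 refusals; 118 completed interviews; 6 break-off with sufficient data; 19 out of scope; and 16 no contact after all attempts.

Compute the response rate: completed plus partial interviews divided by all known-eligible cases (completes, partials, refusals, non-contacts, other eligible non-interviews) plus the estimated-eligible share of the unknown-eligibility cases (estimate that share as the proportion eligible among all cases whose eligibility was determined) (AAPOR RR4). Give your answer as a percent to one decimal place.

57.2%

Num: 118 + 6 = 124
Known eligible: 118 + 6 + 34 + 16 + 12 = 186
e = 186 / (186 + 19) = 186 / 205 = 0.9073
Eligible share of unknowns: 0.9073 × 34 = 30.85
Denominator: 186 + 30.85 = 216.85
RR4 = 124 / 216.85 = 0.5718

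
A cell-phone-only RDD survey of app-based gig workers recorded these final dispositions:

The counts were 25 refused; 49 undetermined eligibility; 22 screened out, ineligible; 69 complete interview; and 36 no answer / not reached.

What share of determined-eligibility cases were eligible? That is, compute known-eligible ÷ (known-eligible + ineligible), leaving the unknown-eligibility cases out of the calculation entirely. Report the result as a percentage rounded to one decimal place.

Known eligible = 69 + 25 + 36 = 130
e = 130 / (130 + 22) = 130 / 152 = 0.8553

85.5%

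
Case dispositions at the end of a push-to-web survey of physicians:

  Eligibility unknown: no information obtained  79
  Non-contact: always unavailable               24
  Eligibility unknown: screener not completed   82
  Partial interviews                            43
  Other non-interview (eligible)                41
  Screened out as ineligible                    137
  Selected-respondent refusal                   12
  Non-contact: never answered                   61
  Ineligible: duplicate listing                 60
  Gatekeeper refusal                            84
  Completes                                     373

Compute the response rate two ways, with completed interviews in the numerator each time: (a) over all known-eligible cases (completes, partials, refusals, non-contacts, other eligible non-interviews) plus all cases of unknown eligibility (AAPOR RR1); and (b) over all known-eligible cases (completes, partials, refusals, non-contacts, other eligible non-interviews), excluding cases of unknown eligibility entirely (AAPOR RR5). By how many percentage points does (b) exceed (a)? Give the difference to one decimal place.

11.8

Refused = 84 + 12 = 96
No contact after all attempts = 61 + 24 = 85
Eligibility not determined = 82 + 79 = 161
Not eligible = 137 + 60 = 197
Top → 373
Base → 373 + 43 + 96 + 85 + 41 + 161 = 799
RR1 = 373 / 799 = 0.4668
Base → 373 + 43 + 96 + 85 + 41 = 638
RR5 = 373 / 638 = 0.5846
Difference = 58.46 − 46.68 = 11.78 percentage points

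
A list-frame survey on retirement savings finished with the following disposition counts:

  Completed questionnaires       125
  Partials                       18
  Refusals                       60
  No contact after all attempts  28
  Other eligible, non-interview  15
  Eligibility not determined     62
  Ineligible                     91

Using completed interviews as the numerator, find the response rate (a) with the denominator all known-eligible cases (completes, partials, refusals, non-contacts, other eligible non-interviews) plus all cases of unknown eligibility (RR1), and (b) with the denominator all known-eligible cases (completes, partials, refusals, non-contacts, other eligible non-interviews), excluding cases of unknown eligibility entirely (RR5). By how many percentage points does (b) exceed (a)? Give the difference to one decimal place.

Num: 125
Base: 125 + 18 + 60 + 28 + 15 + 62 = 308
RR1 = 125 / 308 = 0.4058
Base: 125 + 18 + 60 + 28 + 15 = 246
RR5 = 125 / 246 = 0.5081
Difference = 50.81 − 40.58 = 10.23 percentage points

10.2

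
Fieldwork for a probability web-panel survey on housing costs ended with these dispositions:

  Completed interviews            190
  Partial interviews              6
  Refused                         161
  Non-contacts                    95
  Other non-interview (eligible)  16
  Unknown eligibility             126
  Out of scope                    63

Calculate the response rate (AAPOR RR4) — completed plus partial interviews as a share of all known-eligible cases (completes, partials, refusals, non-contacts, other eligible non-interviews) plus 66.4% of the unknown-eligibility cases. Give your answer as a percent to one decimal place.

35.5%

Num: 190 + 6 = 196
Known eligible: 190 + 6 + 161 + 95 + 16 = 468
e × U: 0.6640 × 126 = 83.66
Denominator: 468 + 83.66 = 551.66
RR4 = 196 / 551.66 = 0.3553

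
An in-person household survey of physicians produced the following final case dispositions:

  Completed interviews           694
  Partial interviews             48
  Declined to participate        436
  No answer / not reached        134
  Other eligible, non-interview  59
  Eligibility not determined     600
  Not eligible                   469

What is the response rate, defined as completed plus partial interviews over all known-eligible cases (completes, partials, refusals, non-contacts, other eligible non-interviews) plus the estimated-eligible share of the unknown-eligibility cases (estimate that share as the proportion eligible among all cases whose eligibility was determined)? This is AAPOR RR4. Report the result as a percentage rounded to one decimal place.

40.8%

Top → 694 + 48 = 742
Known eligible → 694 + 48 + 436 + 134 + 59 = 1371
e = 1371 / (1371 + 469) = 1371 / 1840 = 0.7451
Estimated eligible among unknowns → 0.7451 × 600 = 447.06
Base → 1371 + 447.06 = 1818.06
RR4 = 742 / 1818.06 = 0.4081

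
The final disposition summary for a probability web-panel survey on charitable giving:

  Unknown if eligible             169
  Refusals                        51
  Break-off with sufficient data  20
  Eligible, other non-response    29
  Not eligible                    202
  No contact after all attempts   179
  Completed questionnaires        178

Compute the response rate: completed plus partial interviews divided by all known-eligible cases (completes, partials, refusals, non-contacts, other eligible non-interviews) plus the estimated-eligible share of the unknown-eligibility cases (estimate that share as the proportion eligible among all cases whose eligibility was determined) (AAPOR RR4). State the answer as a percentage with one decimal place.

Num → 178 + 20 = 198
Known eligible → 178 + 20 + 51 + 179 + 29 = 457
e = 457 / (457 + 202) = 457 / 659 = 0.6935
e × U → 0.6935 × 169 = 117.20
Base → 457 + 117.20 = 574.20
RR4 = 198 / 574.20 = 0.3448

34.5%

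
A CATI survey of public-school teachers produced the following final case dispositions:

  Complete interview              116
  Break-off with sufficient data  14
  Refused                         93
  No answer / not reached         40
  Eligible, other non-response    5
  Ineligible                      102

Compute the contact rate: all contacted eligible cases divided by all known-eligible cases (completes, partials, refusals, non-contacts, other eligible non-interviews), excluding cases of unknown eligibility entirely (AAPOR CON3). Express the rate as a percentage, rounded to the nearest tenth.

85.1%

Num → 116 + 14 + 93 + 5 = 228
Denominator → 116 + 14 + 93 + 40 + 5 = 268
CON3 = 228 / 268 = 0.8507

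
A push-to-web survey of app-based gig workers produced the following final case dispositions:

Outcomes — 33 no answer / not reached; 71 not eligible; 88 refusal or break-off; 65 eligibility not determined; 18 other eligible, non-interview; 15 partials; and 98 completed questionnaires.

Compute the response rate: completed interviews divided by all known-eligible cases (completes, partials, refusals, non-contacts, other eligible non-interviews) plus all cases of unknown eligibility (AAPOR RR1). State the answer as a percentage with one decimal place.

30.9%

Num → 98
Denom → 98 + 15 + 88 + 33 + 18 + 65 = 317
RR1 = 98 / 317 = 0.3091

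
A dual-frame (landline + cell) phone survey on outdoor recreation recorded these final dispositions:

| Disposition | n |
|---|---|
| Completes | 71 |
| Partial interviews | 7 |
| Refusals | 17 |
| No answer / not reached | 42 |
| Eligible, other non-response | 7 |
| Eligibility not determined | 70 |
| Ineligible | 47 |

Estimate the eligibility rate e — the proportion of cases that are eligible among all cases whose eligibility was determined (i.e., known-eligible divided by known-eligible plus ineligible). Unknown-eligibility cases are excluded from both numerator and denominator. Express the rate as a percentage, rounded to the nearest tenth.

75.4%

Known eligible → 71 + 7 + 17 + 42 + 7 = 144
e = 144 / (144 + 47) = 144 / 191 = 0.7539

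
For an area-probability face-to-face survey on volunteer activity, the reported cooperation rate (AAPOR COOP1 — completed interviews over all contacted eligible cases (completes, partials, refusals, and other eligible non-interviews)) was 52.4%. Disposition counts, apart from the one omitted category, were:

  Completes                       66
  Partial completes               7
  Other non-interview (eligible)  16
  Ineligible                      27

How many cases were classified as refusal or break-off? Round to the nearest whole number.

COOP1 = 66 / D = 0.524
D = 66 / 0.524 = 126.0
Other denominator terms total 89
refusal or break-off = 126.0 − 89 ≈ 37

37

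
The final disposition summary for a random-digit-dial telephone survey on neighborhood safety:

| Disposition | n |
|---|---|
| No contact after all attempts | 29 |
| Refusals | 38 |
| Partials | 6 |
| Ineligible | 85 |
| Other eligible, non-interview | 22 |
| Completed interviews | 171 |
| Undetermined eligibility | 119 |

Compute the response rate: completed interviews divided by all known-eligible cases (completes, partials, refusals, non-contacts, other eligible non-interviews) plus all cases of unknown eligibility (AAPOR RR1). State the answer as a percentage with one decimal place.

44.4%

Numerator: 171
Denominator: 171 + 6 + 38 + 29 + 22 + 119 = 385
RR1 = 171 / 385 = 0.4442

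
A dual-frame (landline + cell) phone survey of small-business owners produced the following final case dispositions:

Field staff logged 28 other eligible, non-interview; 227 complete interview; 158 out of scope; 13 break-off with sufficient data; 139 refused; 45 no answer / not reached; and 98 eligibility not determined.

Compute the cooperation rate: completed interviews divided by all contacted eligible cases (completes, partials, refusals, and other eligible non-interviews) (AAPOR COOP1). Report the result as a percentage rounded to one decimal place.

55.8%

Numerator = 227
Denominator = 227 + 13 + 139 + 28 = 407
COOP1 = 227 / 407 = 0.5577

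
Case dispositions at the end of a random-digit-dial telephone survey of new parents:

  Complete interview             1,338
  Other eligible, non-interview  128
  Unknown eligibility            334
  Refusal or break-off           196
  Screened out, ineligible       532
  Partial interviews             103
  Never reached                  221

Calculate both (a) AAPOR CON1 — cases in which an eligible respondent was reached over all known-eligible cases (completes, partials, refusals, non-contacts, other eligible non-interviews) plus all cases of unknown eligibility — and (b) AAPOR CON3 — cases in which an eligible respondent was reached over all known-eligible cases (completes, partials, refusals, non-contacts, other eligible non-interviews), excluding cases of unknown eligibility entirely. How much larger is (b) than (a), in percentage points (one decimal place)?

12.8

Numerator = 1338 + 103 + 196 + 128 = 1765
Denom = 1338 + 103 + 196 + 221 + 128 + 334 = 2320
CON1 = 1765 / 2320 = 0.7608
Denom = 1338 + 103 + 196 + 221 + 128 = 1986
CON3 = 1765 / 1986 = 0.8887
Difference = 88.87 − 76.08 = 12.79 percentage points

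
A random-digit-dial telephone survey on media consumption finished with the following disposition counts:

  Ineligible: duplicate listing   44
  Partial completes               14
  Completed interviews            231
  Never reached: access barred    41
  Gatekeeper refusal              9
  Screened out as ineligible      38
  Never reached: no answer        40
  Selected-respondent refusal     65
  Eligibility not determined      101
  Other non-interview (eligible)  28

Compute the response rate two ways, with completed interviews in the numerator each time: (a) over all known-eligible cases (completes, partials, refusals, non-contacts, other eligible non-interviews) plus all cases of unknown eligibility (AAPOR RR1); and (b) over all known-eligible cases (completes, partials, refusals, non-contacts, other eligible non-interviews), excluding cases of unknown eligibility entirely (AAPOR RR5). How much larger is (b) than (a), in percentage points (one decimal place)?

Refusals = 9 + 65 = 74
Never reached = 40 + 41 = 81
Screened out, ineligible = 38 + 44 = 82
Numerator: 231
Denominator: 231 + 14 + 74 + 81 + 28 + 101 = 529
RR1 = 231 / 529 = 0.4367
Denominator: 231 + 14 + 74 + 81 + 28 = 428
RR5 = 231 / 428 = 0.5397
Difference = 53.97 − 43.67 = 10.30 percentage points

10.3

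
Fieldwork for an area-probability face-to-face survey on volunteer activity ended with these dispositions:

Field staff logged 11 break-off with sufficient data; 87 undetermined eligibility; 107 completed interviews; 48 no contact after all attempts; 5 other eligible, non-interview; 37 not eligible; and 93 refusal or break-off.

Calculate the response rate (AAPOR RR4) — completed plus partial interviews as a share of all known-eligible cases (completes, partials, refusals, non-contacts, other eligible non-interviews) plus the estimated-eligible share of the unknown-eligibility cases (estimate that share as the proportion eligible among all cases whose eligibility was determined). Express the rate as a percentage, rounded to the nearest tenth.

Numerator = 107 + 11 = 118
Eligible (known) = 107 + 11 + 93 + 48 + 5 = 264
e = 264 / (264 + 37) = 264 / 301 = 0.8771
Estimated eligible among unknowns = 0.8771 × 87 = 76.31
Base = 264 + 76.31 = 340.31
RR4 = 118 / 340.31 = 0.3467

34.7%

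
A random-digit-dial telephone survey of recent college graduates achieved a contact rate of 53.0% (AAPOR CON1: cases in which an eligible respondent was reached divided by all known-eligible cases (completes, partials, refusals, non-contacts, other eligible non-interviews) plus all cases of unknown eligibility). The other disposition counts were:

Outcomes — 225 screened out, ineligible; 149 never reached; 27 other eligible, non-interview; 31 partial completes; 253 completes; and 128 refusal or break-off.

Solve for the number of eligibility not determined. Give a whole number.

240

Numerator: 253 + 31 + 128 + 27 = 439
CON1 = 439 / D = 0.530
D = 439 / 0.530 = 828.3
Rest of base = 588
eligibility not determined = 828.3 − 588 ≈ 240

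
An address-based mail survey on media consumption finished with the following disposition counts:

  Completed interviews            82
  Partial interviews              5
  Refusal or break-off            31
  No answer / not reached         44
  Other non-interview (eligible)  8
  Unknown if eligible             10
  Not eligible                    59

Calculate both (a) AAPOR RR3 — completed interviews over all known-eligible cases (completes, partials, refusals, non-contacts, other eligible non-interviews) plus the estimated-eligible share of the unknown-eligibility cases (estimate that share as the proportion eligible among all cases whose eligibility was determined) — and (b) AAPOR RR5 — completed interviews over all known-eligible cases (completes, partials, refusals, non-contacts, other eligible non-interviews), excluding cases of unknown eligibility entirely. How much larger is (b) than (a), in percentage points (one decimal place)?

2.0

Top → 82
Determined eligible → 82 + 5 + 31 + 44 + 8 = 170
e = 170 / (170 + 59) = 170 / 229 = 0.7424
e × U → 0.7424 × 10 = 7.42
Denom → 170 + 7.42 = 177.42
RR3 = 82 / 177.42 = 0.4622
Denom → 82 + 5 + 31 + 44 + 8 = 170
RR5 = 82 / 170 = 0.4824
Difference = 48.24 − 46.22 = 2.02 percentage points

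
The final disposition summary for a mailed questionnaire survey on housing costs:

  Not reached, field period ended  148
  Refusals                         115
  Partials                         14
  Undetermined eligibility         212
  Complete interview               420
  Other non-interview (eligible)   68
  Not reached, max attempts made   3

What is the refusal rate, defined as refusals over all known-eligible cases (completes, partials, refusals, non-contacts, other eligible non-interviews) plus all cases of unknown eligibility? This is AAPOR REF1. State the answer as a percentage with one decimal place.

11.7%

Non-contacts = 148 + 3 = 151
Top: 115
Base: 420 + 14 + 115 + 151 + 68 + 212 = 980
REF1 = 115 / 980 = 0.1173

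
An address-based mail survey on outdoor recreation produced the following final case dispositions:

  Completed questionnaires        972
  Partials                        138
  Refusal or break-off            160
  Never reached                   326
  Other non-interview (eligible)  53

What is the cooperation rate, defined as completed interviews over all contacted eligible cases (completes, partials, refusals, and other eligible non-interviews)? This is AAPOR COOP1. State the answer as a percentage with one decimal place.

Top → 972
Denominator → 972 + 138 + 160 + 53 = 1323
COOP1 = 972 / 1323 = 0.7347

73.5%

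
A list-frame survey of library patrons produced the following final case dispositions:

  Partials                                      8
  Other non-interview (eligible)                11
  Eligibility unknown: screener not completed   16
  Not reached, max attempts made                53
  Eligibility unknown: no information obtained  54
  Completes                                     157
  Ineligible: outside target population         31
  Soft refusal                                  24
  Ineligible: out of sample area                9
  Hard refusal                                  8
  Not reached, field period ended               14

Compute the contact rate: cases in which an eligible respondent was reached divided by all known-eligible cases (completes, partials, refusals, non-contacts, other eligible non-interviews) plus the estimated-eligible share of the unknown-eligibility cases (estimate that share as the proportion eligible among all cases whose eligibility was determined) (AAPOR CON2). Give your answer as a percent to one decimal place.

61.9%

Declined to participate = 8 + 24 = 32
No answer / not reached = 14 + 53 = 67
Eligibility not determined = 16 + 54 = 70
Screened out, ineligible = 31 + 9 = 40
Numerator: 157 + 8 + 32 + 11 = 208
Eligible (known): 157 + 8 + 32 + 67 + 11 = 275
e = 275 / (275 + 40) = 275 / 315 = 0.8730
Eligible share of unknowns: 0.8730 × 70 = 61.11
Denominator: 275 + 61.11 = 336.11
CON2 = 208 / 336.11 = 0.6188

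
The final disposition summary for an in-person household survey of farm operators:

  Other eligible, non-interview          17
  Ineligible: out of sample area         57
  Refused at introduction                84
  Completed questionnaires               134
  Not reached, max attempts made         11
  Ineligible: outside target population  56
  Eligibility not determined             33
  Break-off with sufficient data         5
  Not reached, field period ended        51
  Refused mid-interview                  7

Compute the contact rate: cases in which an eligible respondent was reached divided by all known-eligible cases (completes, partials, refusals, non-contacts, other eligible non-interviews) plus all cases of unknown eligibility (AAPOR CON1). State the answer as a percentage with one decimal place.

Declined to participate = 84 + 7 = 91
Non-contacts = 51 + 11 = 62
Out of scope = 56 + 57 = 113
Numerator = 134 + 5 + 91 + 17 = 247
Denominator = 134 + 5 + 91 + 62 + 17 + 33 = 342
CON1 = 247 / 342 = 0.7222

72.2%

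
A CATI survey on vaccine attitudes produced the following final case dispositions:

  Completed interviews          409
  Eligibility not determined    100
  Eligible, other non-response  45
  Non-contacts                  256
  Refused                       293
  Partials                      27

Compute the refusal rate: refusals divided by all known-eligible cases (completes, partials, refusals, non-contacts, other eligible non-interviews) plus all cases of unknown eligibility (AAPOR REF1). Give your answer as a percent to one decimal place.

25.9%

Num → 293
Denominator → 409 + 27 + 293 + 256 + 45 + 100 = 1130
REF1 = 293 / 1130 = 0.2593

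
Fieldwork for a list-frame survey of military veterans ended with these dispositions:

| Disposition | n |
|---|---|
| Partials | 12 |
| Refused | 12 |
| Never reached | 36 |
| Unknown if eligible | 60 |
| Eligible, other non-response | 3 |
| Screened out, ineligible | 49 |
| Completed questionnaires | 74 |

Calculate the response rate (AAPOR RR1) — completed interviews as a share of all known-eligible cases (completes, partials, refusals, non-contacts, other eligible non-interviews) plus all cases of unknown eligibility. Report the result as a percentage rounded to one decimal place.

37.6%

Num = 74
Denom = 74 + 12 + 12 + 36 + 3 + 60 = 197
RR1 = 74 / 197 = 0.3756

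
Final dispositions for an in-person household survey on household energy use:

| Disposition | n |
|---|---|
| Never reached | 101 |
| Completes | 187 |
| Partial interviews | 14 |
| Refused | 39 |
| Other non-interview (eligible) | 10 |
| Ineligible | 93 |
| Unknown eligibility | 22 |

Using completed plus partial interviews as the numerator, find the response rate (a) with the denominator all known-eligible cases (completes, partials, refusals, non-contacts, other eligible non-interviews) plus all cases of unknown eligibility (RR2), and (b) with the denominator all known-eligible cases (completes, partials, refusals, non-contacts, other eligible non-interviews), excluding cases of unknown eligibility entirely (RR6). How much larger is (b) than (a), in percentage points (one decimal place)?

3.4

Numerator: 187 + 14 = 201
Denominator: 187 + 14 + 39 + 101 + 10 + 22 = 373
RR2 = 201 / 373 = 0.5389
Denominator: 187 + 14 + 39 + 101 + 10 = 351
RR6 = 201 / 351 = 0.5726
Difference = 57.26 − 53.89 = 3.37 percentage points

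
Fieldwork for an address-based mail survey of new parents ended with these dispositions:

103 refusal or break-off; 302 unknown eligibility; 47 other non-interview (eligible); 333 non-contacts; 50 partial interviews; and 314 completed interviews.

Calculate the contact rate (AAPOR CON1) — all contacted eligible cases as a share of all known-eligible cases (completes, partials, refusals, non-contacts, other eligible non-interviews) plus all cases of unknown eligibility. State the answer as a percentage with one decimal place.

44.7%

Top = 314 + 50 + 103 + 47 = 514
Denom = 314 + 50 + 103 + 333 + 47 + 302 = 1149
CON1 = 514 / 1149 = 0.4473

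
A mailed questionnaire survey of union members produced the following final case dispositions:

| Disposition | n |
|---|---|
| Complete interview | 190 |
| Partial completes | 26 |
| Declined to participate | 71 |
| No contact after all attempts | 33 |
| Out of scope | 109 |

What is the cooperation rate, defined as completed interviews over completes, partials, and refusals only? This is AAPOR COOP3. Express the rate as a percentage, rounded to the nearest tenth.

66.2%

Numerator = 190
Denominator = 190 + 26 + 71 = 287
COOP3 = 190 / 287 = 0.6620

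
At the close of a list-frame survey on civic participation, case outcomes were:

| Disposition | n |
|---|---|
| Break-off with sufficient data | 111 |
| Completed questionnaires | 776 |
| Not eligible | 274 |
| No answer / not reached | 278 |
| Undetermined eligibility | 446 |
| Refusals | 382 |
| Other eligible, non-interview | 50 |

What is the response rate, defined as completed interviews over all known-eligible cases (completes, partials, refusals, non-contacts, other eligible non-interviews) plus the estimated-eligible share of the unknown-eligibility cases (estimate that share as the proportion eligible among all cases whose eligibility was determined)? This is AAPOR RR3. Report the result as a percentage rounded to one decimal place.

39.2%

Num → 776
Eligible (known) → 776 + 111 + 382 + 278 + 50 = 1597
e = 1597 / (1597 + 274) = 1597 / 1871 = 0.8536
Eligible share of unknowns → 0.8536 × 446 = 380.71
Denom → 1597 + 380.71 = 1977.71
RR3 = 776 / 1977.71 = 0.3924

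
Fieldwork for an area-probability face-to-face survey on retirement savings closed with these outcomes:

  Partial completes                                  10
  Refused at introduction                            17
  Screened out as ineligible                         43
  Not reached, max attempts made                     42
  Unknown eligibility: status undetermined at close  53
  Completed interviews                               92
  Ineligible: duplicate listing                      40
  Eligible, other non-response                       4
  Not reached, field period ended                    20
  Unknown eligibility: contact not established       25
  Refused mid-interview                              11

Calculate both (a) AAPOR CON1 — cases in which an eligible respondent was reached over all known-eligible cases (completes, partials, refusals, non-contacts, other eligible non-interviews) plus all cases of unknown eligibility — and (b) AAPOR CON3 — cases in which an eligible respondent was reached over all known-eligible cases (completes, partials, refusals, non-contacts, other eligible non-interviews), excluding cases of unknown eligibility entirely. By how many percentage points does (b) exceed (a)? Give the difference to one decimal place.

Declined to participate = 17 + 11 = 28
Non-contacts = 20 + 42 = 62
Unknown if eligible = 25 + 53 = 78
Not eligible = 43 + 40 = 83
Numerator = 92 + 10 + 28 + 4 = 134
Denom = 92 + 10 + 28 + 62 + 4 + 78 = 274
CON1 = 134 / 274 = 0.4891
Denom = 92 + 10 + 28 + 62 + 4 = 196
CON3 = 134 / 196 = 0.6837
Difference = 68.37 − 48.91 = 19.46 percentage points

19.5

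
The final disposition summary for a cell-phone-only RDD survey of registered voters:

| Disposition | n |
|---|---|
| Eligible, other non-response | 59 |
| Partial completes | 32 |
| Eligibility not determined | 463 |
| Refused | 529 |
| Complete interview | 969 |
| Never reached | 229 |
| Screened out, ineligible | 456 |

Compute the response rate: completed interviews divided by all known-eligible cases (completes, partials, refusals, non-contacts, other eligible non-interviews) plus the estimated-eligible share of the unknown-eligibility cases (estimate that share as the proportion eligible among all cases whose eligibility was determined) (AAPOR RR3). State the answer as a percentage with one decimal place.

44.3%

Numerator → 969
Known eligible → 969 + 32 + 529 + 229 + 59 = 1818
e = 1818 / (1818 + 456) = 1818 / 2274 = 0.7995
Estimated eligible among unknowns → 0.7995 × 463 = 370.17
Denominator → 1818 + 370.17 = 2188.17
RR3 = 969 / 2188.17 = 0.4428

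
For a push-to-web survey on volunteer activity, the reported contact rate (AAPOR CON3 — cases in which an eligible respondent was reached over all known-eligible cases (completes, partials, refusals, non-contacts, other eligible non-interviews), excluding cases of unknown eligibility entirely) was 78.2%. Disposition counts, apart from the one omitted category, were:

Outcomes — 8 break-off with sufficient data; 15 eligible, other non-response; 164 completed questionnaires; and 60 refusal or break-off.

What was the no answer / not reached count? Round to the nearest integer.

69

Num → 164 + 8 + 60 + 15 = 247
CON3 = 247 / D = 0.782
D = 247 / 0.782 = 315.9
Remaining denominator categories sum to 247
no answer / not reached = 315.9 − 247 ≈ 69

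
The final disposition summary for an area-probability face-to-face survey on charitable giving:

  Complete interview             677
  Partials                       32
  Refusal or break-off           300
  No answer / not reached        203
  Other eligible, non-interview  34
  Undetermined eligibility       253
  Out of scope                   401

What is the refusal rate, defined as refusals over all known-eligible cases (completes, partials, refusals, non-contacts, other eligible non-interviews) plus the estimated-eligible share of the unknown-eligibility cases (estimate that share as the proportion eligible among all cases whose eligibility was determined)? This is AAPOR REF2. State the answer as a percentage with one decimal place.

Numerator = 300
Determined eligible = 677 + 32 + 300 + 203 + 34 = 1246
e = 1246 / (1246 + 401) = 1246 / 1647 = 0.7565
Eligible share of unknowns = 0.7565 × 253 = 191.39
Base = 1246 + 191.39 = 1437.39
REF2 = 300 / 1437.39 = 0.2087

20.9%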